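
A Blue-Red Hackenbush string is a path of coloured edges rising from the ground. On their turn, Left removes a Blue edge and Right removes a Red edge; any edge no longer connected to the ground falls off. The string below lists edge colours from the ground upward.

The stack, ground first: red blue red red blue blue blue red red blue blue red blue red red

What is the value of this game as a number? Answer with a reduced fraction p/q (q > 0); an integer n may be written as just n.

-12695/16384

Recurse on prefixes of the 15-edge string red blue red red blue blue blue red red blue blue red blue red red:
step 1: add red to get r; options L={ (no moves) } R={ 0 } → -1
step 2: add blue to get rb; options L={ -1 } R={ 0 } → -1/2
step 3: add red to get rbr; options L={ -1 } R={ -1/2 0 } → -3/4
step 4: add red to get rbrr; options L={ -1 } R={ -3/4 -1/2 0 } → -7/8
step 5: add blue to get rbrrb; options L={ -1 -7/8 } R={ -3/4 -1/2 0 } → -13/16
step 6: add blue to get rbrrbb; options L={ -1 -7/8 -13/16 } R={ -3/4 -1/2 0 } → -25/32
step 7: add blue to get rbrrbbb; options L={ -1 -7/8 -13/16 -25/32 } R={ -3/4 -1/2 0 } → -49/64
step 8: add red to get rbrrbbbr; options L={ -1 -7/8 -13/16 -25/32 } R={ -49/64 -3/4 -1/2 0 } → -99/128
step 9: add red to get rbrrbbbrr; options L={ -1 -7/8 -13/16 -25/32 } R={ -99/128 -49/64 -3/4 -1/2 0 } → -199/256
step 10: add blue to get rbrrbbbrrb; options L={ -1 -7/8 -13/16 -25/32 -199/256 } R={ -99/128 -49/64 -3/4 -1/2 0 } → -397/512
step 11: add blue to get rbrrbbbrrbb; options L={ -1 -7/8 -13/16 -25/32 -199/256 -397/512 } R={ -99/128 -49/64 -3/4 -1/2 0 } → -793/1024
step 12: add red to get rbrrbbbrrbbr; options L={ -1 -7/8 -13/16 -25/32 -199/256 -397/512 } R={ -793/1024 -99/128 -49/64 -3/4 -1/2 0 } → -1587/2048
step 13: add blue to get rbrrbbbrrbbrb; options L={ -1 -7/8 -13/16 -25/32 -199/256 -397/512 -1587/2048 } R={ -793/1024 -99/128 -49/64 -3/4 -1/2 0 } → -3173/4096
step 14: add red to get rbrrbbbrrbbrbr; options L={ -1 -7/8 -13/16 -25/32 -199/256 -397/512 -1587/2048 } R={ -3173/4096 -793/1024 -99/128 -49/64 -3/4 -1/2 0 } → -6347/8192
step 15: add red to get rbrrbbbrrbbrbrr; options L={ -1 -7/8 -13/16 -25/32 -199/256 -397/512 -1587/2048 } R={ -6347/8192 -3173/4096 -793/1024 -99/128 -49/64 -3/4 -1/2 0 } → -12695/16384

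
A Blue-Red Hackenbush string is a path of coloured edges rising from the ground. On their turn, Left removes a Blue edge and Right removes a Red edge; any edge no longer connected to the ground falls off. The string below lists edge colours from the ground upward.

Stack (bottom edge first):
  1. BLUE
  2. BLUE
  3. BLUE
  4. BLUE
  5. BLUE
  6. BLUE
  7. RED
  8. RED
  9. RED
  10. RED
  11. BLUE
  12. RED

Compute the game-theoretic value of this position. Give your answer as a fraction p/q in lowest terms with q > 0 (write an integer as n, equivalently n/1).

325/64

B: Left { 0 }, Right { (no moves) } => simplest 1
BB: Left { 0,1 }, Right { (no moves) } => simplest 2
BBB: Left { 0,1,2 }, Right { (no moves) } => simplest 3
BBBB: Left { 0,1,2,3 }, Right { (no moves) } => simplest 4
BBBBB: Left { 0,1,2,3,4 }, Right { (no moves) } => simplest 5
BBBBBB: Left { 0,1,2,3,4,5 }, Right { (no moves) } => simplest 6
BBBBBBR: Left { 0,1,2,3,4,5 }, Right { 6 } => simplest 11/2
BBBBBBRR: Left { 0,1,2,3,4,5 }, Right { 11/2,6 } => simplest 21/4
BBBBBBRRR: Left { 0,1,2,3,4,5 }, Right { 21/4,11/2,6 } => simplest 41/8
BBBBBBRRRR: Left { 0,1,2,3,4,5 }, Right { 41/8,21/4,11/2,6 } => simplest 81/16
BBBBBBRRRRB: Left { 0,1,2,3,4,5,81/16 }, Right { 41/8,21/4,11/2,6 } => simplest 163/32
BBBBBBRRRRBR: Left { 0,1,2,3,4,5,81/16 }, Right { 163/32,41/8,21/4,11/2,6 } => simplest 325/64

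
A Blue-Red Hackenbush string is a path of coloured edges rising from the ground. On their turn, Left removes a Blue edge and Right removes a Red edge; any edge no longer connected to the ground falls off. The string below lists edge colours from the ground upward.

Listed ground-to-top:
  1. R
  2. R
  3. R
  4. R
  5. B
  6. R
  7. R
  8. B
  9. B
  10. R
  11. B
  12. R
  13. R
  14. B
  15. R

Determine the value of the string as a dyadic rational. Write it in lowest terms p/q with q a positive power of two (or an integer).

Prefix values for R R R R B R R B B R B R R B R via {L|R} + simplicity:
step 1: add R to get R; options L={ — } R={ 0 } so -1
step 2: add R to get RR; options L={ — } R={ -1, 0 } so -2
step 3: add R to get RRR; options L={ — } R={ -2, -1, 0 } so -3
step 4: add R to get RRRR; options L={ — } R={ -3, -2, -1, 0 } so -4
step 5: add B to get RRRRB; options L={ -4 } R={ -3, -2, -1, 0 } so -7/2
step 6: add R to get RRRRBR; options L={ -4 } R={ -7/2, -3, -2, -1, 0 } so -15/4
step 7: add R to get RRRRBRR; options L={ -4 } R={ -15/4, -7/2, -3, -2, -1, 0 } so -31/8
step 8: add B to get RRRRBRRB; options L={ -4, -31/8 } R={ -15/4, -7/2, -3, -2, -1, 0 } so -61/16
step 9: add B to get RRRRBRRBB; options L={ -4, -31/8, -61/16 } R={ -15/4, -7/2, -3, -2, -1, 0 } so -121/32
step 10: add R to get RRRRBRRBBR; options L={ -4, -31/8, -61/16 } R={ -121/32, -15/4, -7/2, -3, -2, -1, 0 } so -243/64
step 11: add B to get RRRRBRRBBRB; options L={ -4, -31/8, -61/16, -243/64 } R={ -121/32, -15/4, -7/2, -3, -2, -1, 0 } so -485/128
step 12: add R to get RRRRBRRBBRBR; options L={ -4, -31/8, -61/16, -243/64 } R={ -485/128, -121/32, -15/4, -7/2, -3, -2, -1, 0 } so -971/256
step 13: add R to get RRRRBRRBBRBRR; options L={ -4, -31/8, -61/16, -243/64 } R={ -971/256, -485/128, -121/32, -15/4, -7/2, -3, -2, -1, 0 } so -1943/512
step 14: add B to get RRRRBRRBBRBRRB; options L={ -4, -31/8, -61/16, -243/64, -1943/512 } R={ -971/256, -485/128, -121/32, -15/4, -7/2, -3, -2, -1, 0 } so -3885/1024
step 15: add R to get RRRRBRRBBRBRRBR; options L={ -4, -31/8, -61/16, -243/64, -1943/512 } R={ -3885/1024, -971/256, -485/128, -121/32, -15/4, -7/2, -3, -2, -1, 0 } so -7771/2048

-7771/2048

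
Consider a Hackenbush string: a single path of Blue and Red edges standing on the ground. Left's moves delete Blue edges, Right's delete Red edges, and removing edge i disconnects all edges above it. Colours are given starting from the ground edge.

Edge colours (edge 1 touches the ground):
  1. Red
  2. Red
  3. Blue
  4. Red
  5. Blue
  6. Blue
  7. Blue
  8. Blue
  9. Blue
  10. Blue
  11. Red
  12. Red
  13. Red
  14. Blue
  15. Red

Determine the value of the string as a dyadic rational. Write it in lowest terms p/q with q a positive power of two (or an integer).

-12347/8192

step 1: add Red to get R; options L={ ∅ } R={ 0 } gives -1
step 2: add Red to get RR; options L={ ∅ } R={ -1, 0 } gives -2
step 3: add Blue to get RRB; options L={ -2 } R={ -1, 0 } gives -3/2
step 4: add Red to get RRBR; options L={ -2 } R={ -3/2, -1, 0 } gives -7/4
step 5: add Blue to get RRBRB; options L={ -2, -7/4 } R={ -3/2, -1, 0 } gives -13/8
step 6: add Blue to get RRBRBB; options L={ -2, -7/4, -13/8 } R={ -3/2, -1, 0 } gives -25/16
step 7: add Blue to get RRBRBBB; options L={ -2, -7/4, -13/8, -25/16 } R={ -3/2, -1, 0 } gives -49/32
step 8: add Blue to get RRBRBBBB; options L={ -2, -7/4, -13/8, -25/16, -49/32 } R={ -3/2, -1, 0 } gives -97/64
step 9: add Blue to get RRBRBBBBB; options L={ -2, -7/4, -13/8, -25/16, -49/32, -97/64 } R={ -3/2, -1, 0 } gives -193/128
step 10: add Blue to get RRBRBBBBBB; options L={ -2, -7/4, -13/8, -25/16, -49/32, -97/64, -193/128 } R={ -3/2, -1, 0 } gives -385/256
step 11: add Red to get RRBRBBBBBBR; options L={ -2, -7/4, -13/8, -25/16, -49/32, -97/64, -193/128 } R={ -385/256, -3/2, -1, 0 } gives -771/512
step 12: add Red to get RRBRBBBBBBRR; options L={ -2, -7/4, -13/8, -25/16, -49/32, -97/64, -193/128 } R={ -771/512, -385/256, -3/2, -1, 0 } gives -1543/1024
step 13: add Red to get RRBRBBBBBBRRR; options L={ -2, -7/4, -13/8, -25/16, -49/32, -97/64, -193/128 } R={ -1543/1024, -771/512, -385/256, -3/2, -1, 0 } gives -3087/2048
step 14: add Blue to get RRBRBBBBBBRRRB; options L={ -2, -7/4, -13/8, -25/16, -49/32, -97/64, -193/128, -3087/2048 } R={ -1543/1024, -771/512, -385/256, -3/2, -1, 0 } gives -6173/4096
step 15: add Red to get RRBRBBBBBBRRRBR; options L={ -2, -7/4, -13/8, -25/16, -49/32, -97/64, -193/128, -3087/2048 } R={ -6173/4096, -1543/1024, -771/512, -385/256, -3/2, -1, 0 } gives -12347/8192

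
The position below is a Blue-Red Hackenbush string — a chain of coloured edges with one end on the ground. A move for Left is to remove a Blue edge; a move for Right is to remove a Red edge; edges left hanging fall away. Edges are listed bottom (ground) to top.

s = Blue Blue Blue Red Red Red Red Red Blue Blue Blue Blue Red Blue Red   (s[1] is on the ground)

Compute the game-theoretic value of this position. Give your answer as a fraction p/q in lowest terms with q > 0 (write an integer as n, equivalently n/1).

G(B) = { 0 | ∅ } ⇒ 1
G(BB) = { 0 1 | ∅ } ⇒ 2
G(BBB) = { 0 1 2 | ∅ } ⇒ 3
G(BBBR) = { 0 1 2 | 3 } ⇒ 5/2
G(BBBRR) = { 0 1 2 | 5/2 3 } ⇒ 9/4
G(BBBRRR) = { 0 1 2 | 9/4 5/2 3 } ⇒ 17/8
G(BBBRRRR) = { 0 1 2 | 17/8 9/4 5/2 3 } ⇒ 33/16
G(BBBRRRRR) = { 0 1 2 | 33/16 17/8 9/4 5/2 3 } ⇒ 65/32
G(BBBRRRRRB) = { 0 1 2 65/32 | 33/16 17/8 9/4 5/2 3 } ⇒ 131/64
G(BBBRRRRRBB) = { 0 1 2 65/32 131/64 | 33/16 17/8 9/4 5/2 3 } ⇒ 263/128
G(BBBRRRRRBBB) = { 0 1 2 65/32 131/64 263/128 | 33/16 17/8 9/4 5/2 3 } ⇒ 527/256
G(BBBRRRRRBBBB) = { 0 1 2 65/32 131/64 263/128 527/256 | 33/16 17/8 9/4 5/2 3 } ⇒ 1055/512
G(BBBRRRRRBBBBR) = { 0 1 2 65/32 131/64 263/128 527/256 | 1055/512 33/16 17/8 9/4 5/2 3 } ⇒ 2109/1024
G(BBBRRRRRBBBBRB) = { 0 1 2 65/32 131/64 263/128 527/256 2109/1024 | 1055/512 33/16 17/8 9/4 5/2 3 } ⇒ 4219/2048
G(BBBRRRRRBBBBRBR) = { 0 1 2 65/32 131/64 263/128 527/256 2109/1024 | 4219/2048 1055/512 33/16 17/8 9/4 5/2 3 } ⇒ 8437/4096

8437/4096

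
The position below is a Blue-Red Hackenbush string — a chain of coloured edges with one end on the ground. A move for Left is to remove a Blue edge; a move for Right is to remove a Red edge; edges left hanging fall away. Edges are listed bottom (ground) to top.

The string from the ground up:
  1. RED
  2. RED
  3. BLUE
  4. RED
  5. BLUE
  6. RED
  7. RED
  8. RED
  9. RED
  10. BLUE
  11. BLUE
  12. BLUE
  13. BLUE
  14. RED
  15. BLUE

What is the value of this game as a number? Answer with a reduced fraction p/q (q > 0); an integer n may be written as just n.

-14213/8192

edge 1 of 15 (RED): { · | 0 } -> -1
edge 2 of 15 (RED): { · | -1; 0 } -> -2
edge 3 of 15 (BLUE): { -2 | -1; 0 } -> -3/2
edge 4 of 15 (RED): { -2 | -3/2; -1; 0 } -> -7/4
edge 5 of 15 (BLUE): { -2; -7/4 | -3/2; -1; 0 } -> -13/8
edge 6 of 15 (RED): { -2; -7/4 | -13/8; -3/2; -1; 0 } -> -27/16
edge 7 of 15 (RED): { -2; -7/4 | -27/16; -13/8; -3/2; -1; 0 } -> -55/32
edge 8 of 15 (RED): { -2; -7/4 | -55/32; -27/16; -13/8; -3/2; -1; 0 } -> -111/64
edge 9 of 15 (RED): { -2; -7/4 | -111/64; -55/32; -27/16; -13/8; -3/2; -1; 0 } -> -223/128
edge 10 of 15 (BLUE): { -2; -7/4; -223/128 | -111/64; -55/32; -27/16; -13/8; -3/2; -1; 0 } -> -445/256
edge 11 of 15 (BLUE): { -2; -7/4; -223/128; -445/256 | -111/64; -55/32; -27/16; -13/8; -3/2; -1; 0 } -> -889/512
edge 12 of 15 (BLUE): { -2; -7/4; -223/128; -445/256; -889/512 | -111/64; -55/32; -27/16; -13/8; -3/2; -1; 0 } -> -1777/1024
edge 13 of 15 (BLUE): { -2; -7/4; -223/128; -445/256; -889/512; -1777/1024 | -111/64; -55/32; -27/16; -13/8; -3/2; -1; 0 } -> -3553/2048
edge 14 of 15 (RED): { -2; -7/4; -223/128; -445/256; -889/512; -1777/1024 | -3553/2048; -111/64; -55/32; -27/16; -13/8; -3/2; -1; 0 } -> -7107/4096
edge 15 of 15 (BLUE): { -2; -7/4; -223/128; -445/256; -889/512; -1777/1024; -7107/4096 | -3553/2048; -111/64; -55/32; -27/16; -13/8; -3/2; -1; 0 } -> -14213/8192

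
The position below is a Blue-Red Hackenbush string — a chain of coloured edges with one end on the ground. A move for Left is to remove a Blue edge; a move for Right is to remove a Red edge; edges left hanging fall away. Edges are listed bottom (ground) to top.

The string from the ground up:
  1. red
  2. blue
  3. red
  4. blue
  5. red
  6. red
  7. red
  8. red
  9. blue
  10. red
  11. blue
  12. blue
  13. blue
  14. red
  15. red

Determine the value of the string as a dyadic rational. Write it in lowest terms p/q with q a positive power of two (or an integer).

-12103/16384

g(r) = {  | 0 } => -1
g(rb) = { -1 | 0 } => -1/2
g(rbr) = { -1 | -1/2, 0 } => -3/4
g(rbrb) = { -1, -3/4 | -1/2, 0 } => -5/8
g(rbrbr) = { -1, -3/4 | -5/8, -1/2, 0 } => -11/16
g(rbrbrr) = { -1, -3/4 | -11/16, -5/8, -1/2, 0 } => -23/32
g(rbrbrrr) = { -1, -3/4 | -23/32, -11/16, -5/8, -1/2, 0 } => -47/64
g(rbrbrrrr) = { -1, -3/4 | -47/64, -23/32, -11/16, -5/8, -1/2, 0 } => -95/128
g(rbrbrrrrb) = { -1, -3/4, -95/128 | -47/64, -23/32, -11/16, -5/8, -1/2, 0 } => -189/256
g(rbrbrrrrbr) = { -1, -3/4, -95/128 | -189/256, -47/64, -23/32, -11/16, -5/8, -1/2, 0 } => -379/512
g(rbrbrrrrbrb) = { -1, -3/4, -95/128, -379/512 | -189/256, -47/64, -23/32, -11/16, -5/8, -1/2, 0 } => -757/1024
g(rbrbrrrrbrbb) = { -1, -3/4, -95/128, -379/512, -757/1024 | -189/256, -47/64, -23/32, -11/16, -5/8, -1/2, 0 } => -1513/2048
g(rbrbrrrrbrbbb) = { -1, -3/4, -95/128, -379/512, -757/1024, -1513/2048 | -189/256, -47/64, -23/32, -11/16, -5/8, -1/2, 0 } => -3025/4096
g(rbrbrrrrbrbbbr) = { -1, -3/4, -95/128, -379/512, -757/1024, -1513/2048 | -3025/4096, -189/256, -47/64, -23/32, -11/16, -5/8, -1/2, 0 } => -6051/8192
g(rbrbrrrrbrbbbrr) = { -1, -3/4, -95/128, -379/512, -757/1024, -1513/2048 | -6051/8192, -3025/4096, -189/256, -47/64, -23/32, -11/16, -5/8, -1/2, 0 } => -12103/16384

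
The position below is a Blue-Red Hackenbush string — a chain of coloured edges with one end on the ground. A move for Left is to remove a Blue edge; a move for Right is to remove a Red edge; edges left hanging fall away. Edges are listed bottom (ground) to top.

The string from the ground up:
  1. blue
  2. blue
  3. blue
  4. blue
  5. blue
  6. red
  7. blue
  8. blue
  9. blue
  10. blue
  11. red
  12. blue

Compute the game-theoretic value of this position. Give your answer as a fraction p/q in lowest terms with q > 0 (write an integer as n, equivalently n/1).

635/128

Recurse on prefixes of the 12-edge string blue blue blue blue blue red blue blue blue blue red blue:
G_1 [b]  L=[0]  R=[(no moves)]  => 1
G_2 [bb]  L=[0; 1]  R=[(no moves)]  => 2
G_3 [bbb]  L=[0; 1; 2]  R=[(no moves)]  => 3
G_4 [bbbb]  L=[0; 1; 2; 3]  R=[(no moves)]  => 4
G_5 [bbbbb]  L=[0; 1; 2; 3; 4]  R=[(no moves)]  => 5
G_6 [bbbbbr]  L=[0; 1; 2; 3; 4]  R=[5]  => 9/2
G_7 [bbbbbrb]  L=[0; 1; 2; 3; 4; 9/2]  R=[5]  => 19/4
G_8 [bbbbbrbb]  L=[0; 1; 2; 3; 4; 9/2; 19/4]  R=[5]  => 39/8
G_9 [bbbbbrbbb]  L=[0; 1; 2; 3; 4; 9/2; 19/4; 39/8]  R=[5]  => 79/16
G_10 [bbbbbrbbbb]  L=[0; 1; 2; 3; 4; 9/2; 19/4; 39/8; 79/16]  R=[5]  => 159/32
G_11 [bbbbbrbbbbr]  L=[0; 1; 2; 3; 4; 9/2; 19/4; 39/8; 79/16]  R=[159/32; 5]  => 317/64
G_12 [bbbbbrbbbbrb]  L=[0; 1; 2; 3; 4; 9/2; 19/4; 39/8; 79/16; 317/64]  R=[159/32; 5]  => 635/128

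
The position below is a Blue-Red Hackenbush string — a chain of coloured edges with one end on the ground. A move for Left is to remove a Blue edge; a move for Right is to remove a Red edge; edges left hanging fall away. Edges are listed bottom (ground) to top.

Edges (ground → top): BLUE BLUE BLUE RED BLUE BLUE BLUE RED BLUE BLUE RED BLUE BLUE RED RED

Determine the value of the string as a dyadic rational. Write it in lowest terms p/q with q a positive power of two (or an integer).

g_1 [B]  L=[0]  R=[]  => 1
g_2 [BB]  L=[0, 1]  R=[]  => 2
g_3 [BBB]  L=[0, 1, 2]  R=[]  => 3
g_4 [BBBR]  L=[0, 1, 2]  R=[3]  => 5/2
g_5 [BBBRB]  L=[0, 1, 2, 5/2]  R=[3]  => 11/4
g_6 [BBBRBB]  L=[0, 1, 2, 5/2, 11/4]  R=[3]  => 23/8
g_7 [BBBRBBB]  L=[0, 1, 2, 5/2, 11/4, 23/8]  R=[3]  => 47/16
g_8 [BBBRBBBR]  L=[0, 1, 2, 5/2, 11/4, 23/8]  R=[47/16, 3]  => 93/32
g_9 [BBBRBBBRB]  L=[0, 1, 2, 5/2, 11/4, 23/8, 93/32]  R=[47/16, 3]  => 187/64
g_10 [BBBRBBBRBB]  L=[0, 1, 2, 5/2, 11/4, 23/8, 93/32, 187/64]  R=[47/16, 3]  => 375/128
g_11 [BBBRBBBRBBR]  L=[0, 1, 2, 5/2, 11/4, 23/8, 93/32, 187/64]  R=[375/128, 47/16, 3]  => 749/256
g_12 [BBBRBBBRBBRB]  L=[0, 1, 2, 5/2, 11/4, 23/8, 93/32, 187/64, 749/256]  R=[375/128, 47/16, 3]  => 1499/512
g_13 [BBBRBBBRBBRBB]  L=[0, 1, 2, 5/2, 11/4, 23/8, 93/32, 187/64, 749/256, 1499/512]  R=[375/128, 47/16, 3]  => 2999/1024
g_14 [BBBRBBBRBBRBBR]  L=[0, 1, 2, 5/2, 11/4, 23/8, 93/32, 187/64, 749/256, 1499/512]  R=[2999/1024, 375/128, 47/16, 3]  => 5997/2048
g_15 [BBBRBBBRBBRBBRR]  L=[0, 1, 2, 5/2, 11/4, 23/8, 93/32, 187/64, 749/256, 1499/512]  R=[5997/2048, 2999/1024, 375/128, 47/16, 3]  => 11993/4096

11993/4096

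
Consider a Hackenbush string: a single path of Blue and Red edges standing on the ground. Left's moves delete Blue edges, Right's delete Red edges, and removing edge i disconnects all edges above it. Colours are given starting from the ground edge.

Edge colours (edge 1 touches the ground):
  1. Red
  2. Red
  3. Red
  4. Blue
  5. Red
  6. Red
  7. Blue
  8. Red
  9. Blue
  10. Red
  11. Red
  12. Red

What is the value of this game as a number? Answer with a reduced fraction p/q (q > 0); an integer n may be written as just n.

Build g(s[:k]) for k = 1..12, string s = Red Red Red Blue Red Red Blue Red Blue Red Red Red.
step 1: add Red to get R; options L={  } R={ 0 } => -1
step 2: add Red to get RR; options L={  } R={ -1; 0 } => -2
step 3: add Red to get RRR; options L={  } R={ -2; -1; 0 } => -3
step 4: add Blue to get RRRB; options L={ -3 } R={ -2; -1; 0 } => -5/2
step 5: add Red to get RRRBR; options L={ -3 } R={ -5/2; -2; -1; 0 } => -11/4
step 6: add Red to get RRRBRR; options L={ -3 } R={ -11/4; -5/2; -2; -1; 0 } => -23/8
step 7: add Blue to get RRRBRRB; options L={ -3; -23/8 } R={ -11/4; -5/2; -2; -1; 0 } => -45/16
step 8: add Red to get RRRBRRBR; options L={ -3; -23/8 } R={ -45/16; -11/4; -5/2; -2; -1; 0 } => -91/32
step 9: add Blue to get RRRBRRBRB; options L={ -3; -23/8; -91/32 } R={ -45/16; -11/4; -5/2; -2; -1; 0 } => -181/64
step 10: add Red to get RRRBRRBRBR; options L={ -3; -23/8; -91/32 } R={ -181/64; -45/16; -11/4; -5/2; -2; -1; 0 } => -363/128
step 11: add Red to get RRRBRRBRBRR; options L={ -3; -23/8; -91/32 } R={ -363/128; -181/64; -45/16; -11/4; -5/2; -2; -1; 0 } => -727/256
step 12: add Red to get RRRBRRBRBRRR; options L={ -3; -23/8; -91/32 } R={ -727/256; -363/128; -181/64; -45/16; -11/4; -5/2; -2; -1; 0 } => -1455/512

-1455/512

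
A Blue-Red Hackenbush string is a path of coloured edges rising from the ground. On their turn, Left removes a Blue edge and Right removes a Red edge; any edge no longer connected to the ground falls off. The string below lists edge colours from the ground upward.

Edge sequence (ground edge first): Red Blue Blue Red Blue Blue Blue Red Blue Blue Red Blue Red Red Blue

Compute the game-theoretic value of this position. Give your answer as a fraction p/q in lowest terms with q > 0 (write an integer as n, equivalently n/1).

edge 1 of 15 (Red): { none | 0 } → -1
edge 2 of 15 (Blue): { -1 | 0 } → -1/2
edge 3 of 15 (Blue): { -1,-1/2 | 0 } → -1/4
edge 4 of 15 (Red): { -1,-1/2 | -1/4,0 } → -3/8
edge 5 of 15 (Blue): { -1,-1/2,-3/8 | -1/4,0 } → -5/16
edge 6 of 15 (Blue): { -1,-1/2,-3/8,-5/16 | -1/4,0 } → -9/32
edge 7 of 15 (Blue): { -1,-1/2,-3/8,-5/16,-9/32 | -1/4,0 } → -17/64
edge 8 of 15 (Red): { -1,-1/2,-3/8,-5/16,-9/32 | -17/64,-1/4,0 } → -35/128
edge 9 of 15 (Blue): { -1,-1/2,-3/8,-5/16,-9/32,-35/128 | -17/64,-1/4,0 } → -69/256
edge 10 of 15 (Blue): { -1,-1/2,-3/8,-5/16,-9/32,-35/128,-69/256 | -17/64,-1/4,0 } → -137/512
edge 11 of 15 (Red): { -1,-1/2,-3/8,-5/16,-9/32,-35/128,-69/256 | -137/512,-17/64,-1/4,0 } → -275/1024
edge 12 of 15 (Blue): { -1,-1/2,-3/8,-5/16,-9/32,-35/128,-69/256,-275/1024 | -137/512,-17/64,-1/4,0 } → -549/2048
edge 13 of 15 (Red): { -1,-1/2,-3/8,-5/16,-9/32,-35/128,-69/256,-275/1024 | -549/2048,-137/512,-17/64,-1/4,0 } → -1099/4096
edge 14 of 15 (Red): { -1,-1/2,-3/8,-5/16,-9/32,-35/128,-69/256,-275/1024 | -1099/4096,-549/2048,-137/512,-17/64,-1/4,0 } → -2199/8192
edge 15 of 15 (Blue): { -1,-1/2,-3/8,-5/16,-9/32,-35/128,-69/256,-275/1024,-2199/8192 | -1099/4096,-549/2048,-137/512,-17/64,-1/4,0 } → -4397/16384

-4397/16384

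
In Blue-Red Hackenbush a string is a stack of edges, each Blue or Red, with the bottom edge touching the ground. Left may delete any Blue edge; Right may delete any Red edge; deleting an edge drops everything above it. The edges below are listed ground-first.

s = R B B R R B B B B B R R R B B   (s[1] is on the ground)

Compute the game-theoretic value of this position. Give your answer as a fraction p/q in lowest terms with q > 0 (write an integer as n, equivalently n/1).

-6201/16384

v_1 [R]  L=[]  R=[0]  = -1
v_2 [RB]  L=[-1]  R=[0]  = -1/2
v_3 [RBB]  L=[-1, -1/2]  R=[0]  = -1/4
v_4 [RBBR]  L=[-1, -1/2]  R=[-1/4, 0]  = -3/8
v_5 [RBBRR]  L=[-1, -1/2]  R=[-3/8, -1/4, 0]  = -7/16
v_6 [RBBRRB]  L=[-1, -1/2, -7/16]  R=[-3/8, -1/4, 0]  = -13/32
v_7 [RBBRRBB]  L=[-1, -1/2, -7/16, -13/32]  R=[-3/8, -1/4, 0]  = -25/64
v_8 [RBBRRBBB]  L=[-1, -1/2, -7/16, -13/32, -25/64]  R=[-3/8, -1/4, 0]  = -49/128
v_9 [RBBRRBBBB]  L=[-1, -1/2, -7/16, -13/32, -25/64, -49/128]  R=[-3/8, -1/4, 0]  = -97/256
v_10 [RBBRRBBBBB]  L=[-1, -1/2, -7/16, -13/32, -25/64, -49/128, -97/256]  R=[-3/8, -1/4, 0]  = -193/512
v_11 [RBBRRBBBBBR]  L=[-1, -1/2, -7/16, -13/32, -25/64, -49/128, -97/256]  R=[-193/512, -3/8, -1/4, 0]  = -387/1024
v_12 [RBBRRBBBBBRR]  L=[-1, -1/2, -7/16, -13/32, -25/64, -49/128, -97/256]  R=[-387/1024, -193/512, -3/8, -1/4, 0]  = -775/2048
v_13 [RBBRRBBBBBRRR]  L=[-1, -1/2, -7/16, -13/32, -25/64, -49/128, -97/256]  R=[-775/2048, -387/1024, -193/512, -3/8, -1/4, 0]  = -1551/4096
v_14 [RBBRRBBBBBRRRB]  L=[-1, -1/2, -7/16, -13/32, -25/64, -49/128, -97/256, -1551/4096]  R=[-775/2048, -387/1024, -193/512, -3/8, -1/4, 0]  = -3101/8192
v_15 [RBBRRBBBBBRRRBB]  L=[-1, -1/2, -7/16, -13/32, -25/64, -49/128, -97/256, -1551/4096, -3101/8192]  R=[-775/2048, -387/1024, -193/512, -3/8, -1/4, 0]  = -6201/16384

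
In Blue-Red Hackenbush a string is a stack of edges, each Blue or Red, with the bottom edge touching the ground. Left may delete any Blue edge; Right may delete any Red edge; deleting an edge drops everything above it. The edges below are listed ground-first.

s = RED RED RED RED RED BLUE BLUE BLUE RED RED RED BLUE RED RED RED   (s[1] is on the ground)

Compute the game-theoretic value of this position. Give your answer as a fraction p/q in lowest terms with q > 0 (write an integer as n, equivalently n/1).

-4335/1024

step 1: add RED to get R; options L={ ∅ } R={ 0 } -> -1
step 2: add RED to get RR; options L={ ∅ } R={ -1, 0 } -> -2
step 3: add RED to get RRR; options L={ ∅ } R={ -2, -1, 0 } -> -3
step 4: add RED to get RRRR; options L={ ∅ } R={ -3, -2, -1, 0 } -> -4
step 5: add RED to get RRRRR; options L={ ∅ } R={ -4, -3, -2, -1, 0 } -> -5
step 6: add BLUE to get RRRRRB; options L={ -5 } R={ -4, -3, -2, -1, 0 } -> -9/2
step 7: add BLUE to get RRRRRBB; options L={ -5, -9/2 } R={ -4, -3, -2, -1, 0 } -> -17/4
step 8: add BLUE to get RRRRRBBB; options L={ -5, -9/2, -17/4 } R={ -4, -3, -2, -1, 0 } -> -33/8
step 9: add RED to get RRRRRBBBR; options L={ -5, -9/2, -17/4 } R={ -33/8, -4, -3, -2, -1, 0 } -> -67/16
step 10: add RED to get RRRRRBBBRR; options L={ -5, -9/2, -17/4 } R={ -67/16, -33/8, -4, -3, -2, -1, 0 } -> -135/32
step 11: add RED to get RRRRRBBBRRR; options L={ -5, -9/2, -17/4 } R={ -135/32, -67/16, -33/8, -4, -3, -2, -1, 0 } -> -271/64
step 12: add BLUE to get RRRRRBBBRRRB; options L={ -5, -9/2, -17/4, -271/64 } R={ -135/32, -67/16, -33/8, -4, -3, -2, -1, 0 } -> -541/128
step 13: add RED to get RRRRRBBBRRRBR; options L={ -5, -9/2, -17/4, -271/64 } R={ -541/128, -135/32, -67/16, -33/8, -4, -3, -2, -1, 0 } -> -1083/256
step 14: add RED to get RRRRRBBBRRRBRR; options L={ -5, -9/2, -17/4, -271/64 } R={ -1083/256, -541/128, -135/32, -67/16, -33/8, -4, -3, -2, -1, 0 } -> -2167/512
step 15: add RED to get RRRRRBBBRRRBRRR; options L={ -5, -9/2, -17/4, -271/64 } R={ -2167/512, -1083/256, -541/128, -135/32, -67/16, -33/8, -4, -3, -2, -1, 0 } -> -4335/1024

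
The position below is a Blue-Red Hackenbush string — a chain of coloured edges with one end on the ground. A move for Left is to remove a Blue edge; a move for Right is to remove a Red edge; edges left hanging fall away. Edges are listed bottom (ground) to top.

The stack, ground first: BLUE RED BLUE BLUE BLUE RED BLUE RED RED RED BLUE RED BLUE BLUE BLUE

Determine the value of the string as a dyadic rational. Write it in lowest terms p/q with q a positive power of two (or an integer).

val_1 [B]  L=[0]  R=[·]  → 1
val_2 [BR]  L=[0]  R=[1]  → 1/2
val_3 [BRB]  L=[0, 1/2]  R=[1]  → 3/4
val_4 [BRBB]  L=[0, 1/2, 3/4]  R=[1]  → 7/8
val_5 [BRBBB]  L=[0, 1/2, 3/4, 7/8]  R=[1]  → 15/16
val_6 [BRBBBR]  L=[0, 1/2, 3/4, 7/8]  R=[15/16, 1]  → 29/32
val_7 [BRBBBRB]  L=[0, 1/2, 3/4, 7/8, 29/32]  R=[15/16, 1]  → 59/64
val_8 [BRBBBRBR]  L=[0, 1/2, 3/4, 7/8, 29/32]  R=[59/64, 15/16, 1]  → 117/128
val_9 [BRBBBRBRR]  L=[0, 1/2, 3/4, 7/8, 29/32]  R=[117/128, 59/64, 15/16, 1]  → 233/256
val_10 [BRBBBRBRRR]  L=[0, 1/2, 3/4, 7/8, 29/32]  R=[233/256, 117/128, 59/64, 15/16, 1]  → 465/512
val_11 [BRBBBRBRRRB]  L=[0, 1/2, 3/4, 7/8, 29/32, 465/512]  R=[233/256, 117/128, 59/64, 15/16, 1]  → 931/1024
val_12 [BRBBBRBRRRBR]  L=[0, 1/2, 3/4, 7/8, 29/32, 465/512]  R=[931/1024, 233/256, 117/128, 59/64, 15/16, 1]  → 1861/2048
val_13 [BRBBBRBRRRBRB]  L=[0, 1/2, 3/4, 7/8, 29/32, 465/512, 1861/2048]  R=[931/1024, 233/256, 117/128, 59/64, 15/16, 1]  → 3723/4096
val_14 [BRBBBRBRRRBRBB]  L=[0, 1/2, 3/4, 7/8, 29/32, 465/512, 1861/2048, 3723/4096]  R=[931/1024, 233/256, 117/128, 59/64, 15/16, 1]  → 7447/8192
val_15 [BRBBBRBRRRBRBBB]  L=[0, 1/2, 3/4, 7/8, 29/32, 465/512, 1861/2048, 3723/4096, 7447/8192]  R=[931/1024, 233/256, 117/128, 59/64, 15/16, 1]  → 14895/16384

14895/16384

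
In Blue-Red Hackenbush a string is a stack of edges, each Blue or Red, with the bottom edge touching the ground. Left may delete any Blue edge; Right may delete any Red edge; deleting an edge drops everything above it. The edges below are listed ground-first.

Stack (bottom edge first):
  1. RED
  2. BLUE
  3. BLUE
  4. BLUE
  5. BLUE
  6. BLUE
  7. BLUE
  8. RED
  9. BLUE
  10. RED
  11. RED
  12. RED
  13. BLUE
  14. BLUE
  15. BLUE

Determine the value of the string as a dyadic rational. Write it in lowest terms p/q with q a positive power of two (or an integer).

R: Left { · }, Right { 0 } ⇒ simplest -1
RB: Left { -1 }, Right { 0 } ⇒ simplest -1/2
RBB: Left { -1 -1/2 }, Right { 0 } ⇒ simplest -1/4
RBBB: Left { -1 -1/2 -1/4 }, Right { 0 } ⇒ simplest -1/8
RBBBB: Left { -1 -1/2 -1/4 -1/8 }, Right { 0 } ⇒ simplest -1/16
RBBBBB: Left { -1 -1/2 -1/4 -1/8 -1/16 }, Right { 0 } ⇒ simplest -1/32
RBBBBBB: Left { -1 -1/2 -1/4 -1/8 -1/16 -1/32 }, Right { 0 } ⇒ simplest -1/64
RBBBBBBR: Left { -1 -1/2 -1/4 -1/8 -1/16 -1/32 }, Right { -1/64 0 } ⇒ simplest -3/128
RBBBBBBRB: Left { -1 -1/2 -1/4 -1/8 -1/16 -1/32 -3/128 }, Right { -1/64 0 } ⇒ simplest -5/256
RBBBBBBRBR: Left { -1 -1/2 -1/4 -1/8 -1/16 -1/32 -3/128 }, Right { -5/256 -1/64 0 } ⇒ simplest -11/512
RBBBBBBRBRR: Left { -1 -1/2 -1/4 -1/8 -1/16 -1/32 -3/128 }, Right { -11/512 -5/256 -1/64 0 } ⇒ simplest -23/1024
RBBBBBBRBRRR: Left { -1 -1/2 -1/4 -1/8 -1/16 -1/32 -3/128 }, Right { -23/1024 -11/512 -5/256 -1/64 0 } ⇒ simplest -47/2048
RBBBBBBRBRRRB: Left { -1 -1/2 -1/4 -1/8 -1/16 -1/32 -3/128 -47/2048 }, Right { -23/1024 -11/512 -5/256 -1/64 0 } ⇒ simplest -93/4096
RBBBBBBRBRRRBB: Left { -1 -1/2 -1/4 -1/8 -1/16 -1/32 -3/128 -47/2048 -93/4096 }, Right { -23/1024 -11/512 -5/256 -1/64 0 } ⇒ simplest -185/8192
RBBBBBBRBRRRBBB: Left { -1 -1/2 -1/4 -1/8 -1/16 -1/32 -3/128 -47/2048 -93/4096 -185/8192 }, Right { -23/1024 -11/512 -5/256 -1/64 0 } ⇒ simplest -369/16384

-369/16384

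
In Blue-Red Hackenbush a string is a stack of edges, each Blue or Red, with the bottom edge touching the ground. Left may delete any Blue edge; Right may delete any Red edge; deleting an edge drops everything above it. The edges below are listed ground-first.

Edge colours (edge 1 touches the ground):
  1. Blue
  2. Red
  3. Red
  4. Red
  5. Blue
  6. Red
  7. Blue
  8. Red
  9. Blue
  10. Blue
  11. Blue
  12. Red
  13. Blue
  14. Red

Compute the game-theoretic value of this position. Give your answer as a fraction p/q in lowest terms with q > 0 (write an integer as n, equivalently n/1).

step 1: add Blue to get B; options L={ 0 } R={ none } gives 1
step 2: add Red to get BR; options L={ 0 } R={ 1 } gives 1/2
step 3: add Red to get BRR; options L={ 0 } R={ 1/2; 1 } gives 1/4
step 4: add Red to get BRRR; options L={ 0 } R={ 1/4; 1/2; 1 } gives 1/8
step 5: add Blue to get BRRRB; options L={ 0; 1/8 } R={ 1/4; 1/2; 1 } gives 3/16
step 6: add Red to get BRRRBR; options L={ 0; 1/8 } R={ 3/16; 1/4; 1/2; 1 } gives 5/32
step 7: add Blue to get BRRRBRB; options L={ 0; 1/8; 5/32 } R={ 3/16; 1/4; 1/2; 1 } gives 11/64
step 8: add Red to get BRRRBRBR; options L={ 0; 1/8; 5/32 } R={ 11/64; 3/16; 1/4; 1/2; 1 } gives 21/128
step 9: add Blue to get BRRRBRBRB; options L={ 0; 1/8; 5/32; 21/128 } R={ 11/64; 3/16; 1/4; 1/2; 1 } gives 43/256
step 10: add Blue to get BRRRBRBRBB; options L={ 0; 1/8; 5/32; 21/128; 43/256 } R={ 11/64; 3/16; 1/4; 1/2; 1 } gives 87/512
step 11: add Blue to get BRRRBRBRBBB; options L={ 0; 1/8; 5/32; 21/128; 43/256; 87/512 } R={ 11/64; 3/16; 1/4; 1/2; 1 } gives 175/1024
step 12: add Red to get BRRRBRBRBBBR; options L={ 0; 1/8; 5/32; 21/128; 43/256; 87/512 } R={ 175/1024; 11/64; 3/16; 1/4; 1/2; 1 } gives 349/2048
step 13: add Blue to get BRRRBRBRBBBRB; options L={ 0; 1/8; 5/32; 21/128; 43/256; 87/512; 349/2048 } R={ 175/1024; 11/64; 3/16; 1/4; 1/2; 1 } gives 699/4096
step 14: add Red to get BRRRBRBRBBBRBR; options L={ 0; 1/8; 5/32; 21/128; 43/256; 87/512; 349/2048 } R={ 699/4096; 175/1024; 11/64; 3/16; 1/4; 1/2; 1 } gives 1397/8192

1397/8192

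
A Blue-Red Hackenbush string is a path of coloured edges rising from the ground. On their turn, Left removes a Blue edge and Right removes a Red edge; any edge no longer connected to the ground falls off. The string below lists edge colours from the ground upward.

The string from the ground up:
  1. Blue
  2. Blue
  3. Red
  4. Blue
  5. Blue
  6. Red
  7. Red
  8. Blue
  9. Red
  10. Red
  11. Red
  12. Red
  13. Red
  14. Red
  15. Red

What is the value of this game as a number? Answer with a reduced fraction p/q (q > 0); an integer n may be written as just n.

value(B) = { 0 |  } so 1
value(BB) = { 0,1 |  } so 2
value(BBR) = { 0,1 | 2 } so 3/2
value(BBRB) = { 0,1,3/2 | 2 } so 7/4
value(BBRBB) = { 0,1,3/2,7/4 | 2 } so 15/8
value(BBRBBR) = { 0,1,3/2,7/4 | 15/8,2 } so 29/16
value(BBRBBRR) = { 0,1,3/2,7/4 | 29/16,15/8,2 } so 57/32
value(BBRBBRRB) = { 0,1,3/2,7/4,57/32 | 29/16,15/8,2 } so 115/64
value(BBRBBRRBR) = { 0,1,3/2,7/4,57/32 | 115/64,29/16,15/8,2 } so 229/128
value(BBRBBRRBRR) = { 0,1,3/2,7/4,57/32 | 229/128,115/64,29/16,15/8,2 } so 457/256
value(BBRBBRRBRRR) = { 0,1,3/2,7/4,57/32 | 457/256,229/128,115/64,29/16,15/8,2 } so 913/512
value(BBRBBRRBRRRR) = { 0,1,3/2,7/4,57/32 | 913/512,457/256,229/128,115/64,29/16,15/8,2 } so 1825/1024
value(BBRBBRRBRRRRR) = { 0,1,3/2,7/4,57/32 | 1825/1024,913/512,457/256,229/128,115/64,29/16,15/8,2 } so 3649/2048
value(BBRBBRRBRRRRRR) = { 0,1,3/2,7/4,57/32 | 3649/2048,1825/1024,913/512,457/256,229/128,115/64,29/16,15/8,2 } so 7297/4096
value(BBRBBRRBRRRRRRR) = { 0,1,3/2,7/4,57/32 | 7297/4096,3649/2048,1825/1024,913/512,457/256,229/128,115/64,29/16,15/8,2 } so 14593/8192

14593/8192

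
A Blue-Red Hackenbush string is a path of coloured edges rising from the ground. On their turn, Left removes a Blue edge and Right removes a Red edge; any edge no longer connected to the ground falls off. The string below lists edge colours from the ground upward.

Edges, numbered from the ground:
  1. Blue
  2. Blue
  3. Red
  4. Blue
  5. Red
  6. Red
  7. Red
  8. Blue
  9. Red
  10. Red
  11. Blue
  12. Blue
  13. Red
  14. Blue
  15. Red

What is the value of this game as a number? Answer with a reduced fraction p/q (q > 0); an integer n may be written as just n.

12597/8192

Prefix values for Blue Blue Red Blue Red Red Red Blue Red Red Blue Blue Red Blue Red via {L|R} + simplicity:
v_1 [B]  L=[0]  R=[]  so 1
v_2 [BB]  L=[0; 1]  R=[]  so 2
v_3 [BBR]  L=[0; 1]  R=[2]  so 3/2
v_4 [BBRB]  L=[0; 1; 3/2]  R=[2]  so 7/4
v_5 [BBRBR]  L=[0; 1; 3/2]  R=[7/4; 2]  so 13/8
v_6 [BBRBRR]  L=[0; 1; 3/2]  R=[13/8; 7/4; 2]  so 25/16
v_7 [BBRBRRR]  L=[0; 1; 3/2]  R=[25/16; 13/8; 7/4; 2]  so 49/32
v_8 [BBRBRRRB]  L=[0; 1; 3/2; 49/32]  R=[25/16; 13/8; 7/4; 2]  so 99/64
v_9 [BBRBRRRBR]  L=[0; 1; 3/2; 49/32]  R=[99/64; 25/16; 13/8; 7/4; 2]  so 197/128
v_10 [BBRBRRRBRR]  L=[0; 1; 3/2; 49/32]  R=[197/128; 99/64; 25/16; 13/8; 7/4; 2]  so 393/256
v_11 [BBRBRRRBRRB]  L=[0; 1; 3/2; 49/32; 393/256]  R=[197/128; 99/64; 25/16; 13/8; 7/4; 2]  so 787/512
v_12 [BBRBRRRBRRBB]  L=[0; 1; 3/2; 49/32; 393/256; 787/512]  R=[197/128; 99/64; 25/16; 13/8; 7/4; 2]  so 1575/1024
v_13 [BBRBRRRBRRBBR]  L=[0; 1; 3/2; 49/32; 393/256; 787/512]  R=[1575/1024; 197/128; 99/64; 25/16; 13/8; 7/4; 2]  so 3149/2048
v_14 [BBRBRRRBRRBBRB]  L=[0; 1; 3/2; 49/32; 393/256; 787/512; 3149/2048]  R=[1575/1024; 197/128; 99/64; 25/16; 13/8; 7/4; 2]  so 6299/4096
v_15 [BBRBRRRBRRBBRBR]  L=[0; 1; 3/2; 49/32; 393/256; 787/512; 3149/2048]  R=[6299/4096; 1575/1024; 197/128; 99/64; 25/16; 13/8; 7/4; 2]  so 12597/8192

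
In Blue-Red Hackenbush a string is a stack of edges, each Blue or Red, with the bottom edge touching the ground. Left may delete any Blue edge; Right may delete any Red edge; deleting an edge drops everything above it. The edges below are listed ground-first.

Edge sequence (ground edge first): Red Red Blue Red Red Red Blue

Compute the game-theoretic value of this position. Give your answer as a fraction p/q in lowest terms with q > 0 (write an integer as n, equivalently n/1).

-61/32

Prefix values for Red Red Blue Red Red Red Blue via {L|R} + simplicity:
R: Left { ∅ }, Right { 0 } -> simplest -1
RR: Left { ∅ }, Right { -1,0 } -> simplest -2
RRB: Left { -2 }, Right { -1,0 } -> simplest -3/2
RRBR: Left { -2 }, Right { -3/2,-1,0 } -> simplest -7/4
RRBRR: Left { -2 }, Right { -7/4,-3/2,-1,0 } -> simplest -15/8
RRBRRR: Left { -2 }, Right { -15/8,-7/4,-3/2,-1,0 } -> simplest -31/16
RRBRRRB: Left { -2,-31/16 }, Right { -15/8,-7/4,-3/2,-1,0 } -> simplest -61/32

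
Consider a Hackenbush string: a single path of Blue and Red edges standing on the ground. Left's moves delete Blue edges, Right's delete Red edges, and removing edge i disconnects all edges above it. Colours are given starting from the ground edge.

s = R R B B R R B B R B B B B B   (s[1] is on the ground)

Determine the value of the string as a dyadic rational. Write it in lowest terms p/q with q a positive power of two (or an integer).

-5697/4096

Recurse on prefixes of the 14-edge string R R B B R R B B R B B B B B:
R: Left { — }, Right { 0 } so simplest -1
RR: Left { — }, Right { -1,0 } so simplest -2
RRB: Left { -2 }, Right { -1,0 } so simplest -3/2
RRBB: Left { -2,-3/2 }, Right { -1,0 } so simplest -5/4
RRBBR: Left { -2,-3/2 }, Right { -5/4,-1,0 } so simplest -11/8
RRBBRR: Left { -2,-3/2 }, Right { -11/8,-5/4,-1,0 } so simplest -23/16
RRBBRRB: Left { -2,-3/2,-23/16 }, Right { -11/8,-5/4,-1,0 } so simplest -45/32
RRBBRRBB: Left { -2,-3/2,-23/16,-45/32 }, Right { -11/8,-5/4,-1,0 } so simplest -89/64
RRBBRRBBR: Left { -2,-3/2,-23/16,-45/32 }, Right { -89/64,-11/8,-5/4,-1,0 } so simplest -179/128
RRBBRRBBRB: Left { -2,-3/2,-23/16,-45/32,-179/128 }, Right { -89/64,-11/8,-5/4,-1,0 } so simplest -357/256
RRBBRRBBRBB: Left { -2,-3/2,-23/16,-45/32,-179/128,-357/256 }, Right { -89/64,-11/8,-5/4,-1,0 } so simplest -713/512
RRBBRRBBRBBB: Left { -2,-3/2,-23/16,-45/32,-179/128,-357/256,-713/512 }, Right { -89/64,-11/8,-5/4,-1,0 } so simplest -1425/1024
RRBBRRBBRBBBB: Left { -2,-3/2,-23/16,-45/32,-179/128,-357/256,-713/512,-1425/1024 }, Right { -89/64,-11/8,-5/4,-1,0 } so simplest -2849/2048
RRBBRRBBRBBBBB: Left { -2,-3/2,-23/16,-45/32,-179/128,-357/256,-713/512,-1425/1024,-2849/2048 }, Right { -89/64,-11/8,-5/4,-1,0 } so simplest -5697/4096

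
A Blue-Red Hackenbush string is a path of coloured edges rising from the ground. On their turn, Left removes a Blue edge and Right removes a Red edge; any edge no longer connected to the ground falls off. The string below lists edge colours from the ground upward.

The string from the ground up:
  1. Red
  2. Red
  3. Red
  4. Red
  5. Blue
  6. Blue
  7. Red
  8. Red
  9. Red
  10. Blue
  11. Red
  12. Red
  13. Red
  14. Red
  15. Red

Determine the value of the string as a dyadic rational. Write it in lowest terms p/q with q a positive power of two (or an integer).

-7103/2048

Build val(s[:k]) for k = 1..15, string s = Red Red Red Red Blue Blue Red Red Red Blue Red Red Red Red Red.
val_1 [R]  L=[·]  R=[0]  = -1
val_2 [RR]  L=[·]  R=[-1, 0]  = -2
val_3 [RRR]  L=[·]  R=[-2, -1, 0]  = -3
val_4 [RRRR]  L=[·]  R=[-3, -2, -1, 0]  = -4
val_5 [RRRRB]  L=[-4]  R=[-3, -2, -1, 0]  = -7/2
val_6 [RRRRBB]  L=[-4, -7/2]  R=[-3, -2, -1, 0]  = -13/4
val_7 [RRRRBBR]  L=[-4, -7/2]  R=[-13/4, -3, -2, -1, 0]  = -27/8
val_8 [RRRRBBRR]  L=[-4, -7/2]  R=[-27/8, -13/4, -3, -2, -1, 0]  = -55/16
val_9 [RRRRBBRRR]  L=[-4, -7/2]  R=[-55/16, -27/8, -13/4, -3, -2, -1, 0]  = -111/32
val_10 [RRRRBBRRRB]  L=[-4, -7/2, -111/32]  R=[-55/16, -27/8, -13/4, -3, -2, -1, 0]  = -221/64
val_11 [RRRRBBRRRBR]  L=[-4, -7/2, -111/32]  R=[-221/64, -55/16, -27/8, -13/4, -3, -2, -1, 0]  = -443/128
val_12 [RRRRBBRRRBRR]  L=[-4, -7/2, -111/32]  R=[-443/128, -221/64, -55/16, -27/8, -13/4, -3, -2, -1, 0]  = -887/256
val_13 [RRRRBBRRRBRRR]  L=[-4, -7/2, -111/32]  R=[-887/256, -443/128, -221/64, -55/16, -27/8, -13/4, -3, -2, -1, 0]  = -1775/512
val_14 [RRRRBBRRRBRRRR]  L=[-4, -7/2, -111/32]  R=[-1775/512, -887/256, -443/128, -221/64, -55/16, -27/8, -13/4, -3, -2, -1, 0]  = -3551/1024
val_15 [RRRRBBRRRBRRRRR]  L=[-4, -7/2, -111/32]  R=[-3551/1024, -1775/512, -887/256, -443/128, -221/64, -55/16, -27/8, -13/4, -3, -2, -1, 0]  = -7103/2048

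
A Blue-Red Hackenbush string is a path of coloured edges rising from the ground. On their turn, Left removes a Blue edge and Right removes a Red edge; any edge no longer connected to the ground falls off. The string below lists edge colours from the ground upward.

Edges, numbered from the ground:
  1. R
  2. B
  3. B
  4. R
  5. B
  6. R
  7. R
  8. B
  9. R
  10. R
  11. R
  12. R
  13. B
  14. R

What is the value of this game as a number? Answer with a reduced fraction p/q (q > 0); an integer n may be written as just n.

Recurse on prefixes of the 14-edge string R B B R B R R B R R R R B R:
1 of 14 · R · max L −∞ · min R 0 → -1
2 of 14 · RB · max L -1 · min R 0 → -1/2
3 of 14 · RBB · max L -1/2 · min R 0 → -1/4
4 of 14 · RBBR · max L -1/2 · min R -1/4 → -3/8
5 of 14 · RBBRB · max L -3/8 · min R -1/4 → -5/16
6 of 14 · RBBRBR · max L -3/8 · min R -5/16 → -11/32
7 of 14 · RBBRBRR · max L -3/8 · min R -11/32 → -23/64
8 of 14 · RBBRBRRB · max L -23/64 · min R -11/32 → -45/128
9 of 14 · RBBRBRRBR · max L -23/64 · min R -45/128 → -91/256
10 of 14 · RBBRBRRBRR · max L -23/64 · min R -91/256 → -183/512
11 of 14 · RBBRBRRBRRR · max L -23/64 · min R -183/512 → -367/1024
12 of 14 · RBBRBRRBRRRR · max L -23/64 · min R -367/1024 → -735/2048
13 of 14 · RBBRBRRBRRRRB · max L -735/2048 · min R -367/1024 → -1469/4096
14 of 14 · RBBRBRRBRRRRBR · max L -735/2048 · min R -1469/4096 → -2939/8192

-2939/8192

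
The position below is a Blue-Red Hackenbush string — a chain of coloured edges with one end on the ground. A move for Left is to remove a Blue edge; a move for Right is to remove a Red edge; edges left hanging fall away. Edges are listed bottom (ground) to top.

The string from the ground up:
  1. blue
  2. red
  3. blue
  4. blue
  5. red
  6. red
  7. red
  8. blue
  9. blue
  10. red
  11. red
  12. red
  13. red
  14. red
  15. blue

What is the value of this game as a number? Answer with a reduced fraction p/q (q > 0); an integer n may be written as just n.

Prefix values for blue red blue blue red red red blue blue red red red red red blue via {L|R} + simplicity:
step 1: add blue to get b; options L={ 0 } R={ · } => 1
step 2: add red to get br; options L={ 0 } R={ 1 } => 1/2
step 3: add blue to get brb; options L={ 0; 1/2 } R={ 1 } => 3/4
step 4: add blue to get brbb; options L={ 0; 1/2; 3/4 } R={ 1 } => 7/8
step 5: add red to get brbbr; options L={ 0; 1/2; 3/4 } R={ 7/8; 1 } => 13/16
step 6: add red to get brbbrr; options L={ 0; 1/2; 3/4 } R={ 13/16; 7/8; 1 } => 25/32
step 7: add red to get brbbrrr; options L={ 0; 1/2; 3/4 } R={ 25/32; 13/16; 7/8; 1 } => 49/64
step 8: add blue to get brbbrrrb; options L={ 0; 1/2; 3/4; 49/64 } R={ 25/32; 13/16; 7/8; 1 } => 99/128
step 9: add blue to get brbbrrrbb; options L={ 0; 1/2; 3/4; 49/64; 99/128 } R={ 25/32; 13/16; 7/8; 1 } => 199/256
step 10: add red to get brbbrrrbbr; options L={ 0; 1/2; 3/4; 49/64; 99/128 } R={ 199/256; 25/32; 13/16; 7/8; 1 } => 397/512
step 11: add red to get brbbrrrbbrr; options L={ 0; 1/2; 3/4; 49/64; 99/128 } R={ 397/512; 199/256; 25/32; 13/16; 7/8; 1 } => 793/1024
step 12: add red to get brbbrrrbbrrr; options L={ 0; 1/2; 3/4; 49/64; 99/128 } R={ 793/1024; 397/512; 199/256; 25/32; 13/16; 7/8; 1 } => 1585/2048
step 13: add red to get brbbrrrbbrrrr; options L={ 0; 1/2; 3/4; 49/64; 99/128 } R={ 1585/2048; 793/1024; 397/512; 199/256; 25/32; 13/16; 7/8; 1 } => 3169/4096
step 14: add red to get brbbrrrbbrrrrr; options L={ 0; 1/2; 3/4; 49/64; 99/128 } R={ 3169/4096; 1585/2048; 793/1024; 397/512; 199/256; 25/32; 13/16; 7/8; 1 } => 6337/8192
step 15: add blue to get brbbrrrbbrrrrrb; options L={ 0; 1/2; 3/4; 49/64; 99/128; 6337/8192 } R={ 3169/4096; 1585/2048; 793/1024; 397/512; 199/256; 25/32; 13/16; 7/8; 1 } => 12675/16384

12675/16384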